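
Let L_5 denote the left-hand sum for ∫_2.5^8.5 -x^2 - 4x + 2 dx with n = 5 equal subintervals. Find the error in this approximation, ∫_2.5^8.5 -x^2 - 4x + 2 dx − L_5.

Exact integral: ∫_2.5^8.5 f(x) dx = -319.5.
L_5 = -266.94.
Error = -319.5 − (-266.94) = -52.56.

-52.56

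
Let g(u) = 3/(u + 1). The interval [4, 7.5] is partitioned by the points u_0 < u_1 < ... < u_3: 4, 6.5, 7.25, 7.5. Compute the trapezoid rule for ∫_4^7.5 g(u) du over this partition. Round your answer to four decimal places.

1.6259

Subinterval widths: 2.5, 0.75, 0.25.
g(4) = 0.6, g(6.5) = 0.4, g(7.25) = 4/11, g(7.5) = 6/17.
On each subinterval the trapezoid contributes (Δu_i/2)·[g(u_{i-1}) + g(u_i)].
Sum ≈ 1.6259.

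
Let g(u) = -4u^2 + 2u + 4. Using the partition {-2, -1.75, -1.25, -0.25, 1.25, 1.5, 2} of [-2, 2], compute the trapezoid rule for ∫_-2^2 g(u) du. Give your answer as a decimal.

-8.4375

Subinterval widths: 0.25, 0.5, 1, 1.5, 0.25, 0.5.
g(-2) = -16, g(-1.75) = -11.75, g(-1.25) = -4.75, g(-0.25) = 3.25, g(1.25) = 0.25, g(1.5) = -2, g(2) = -8.
On each subinterval the trapezoid contributes (Δu_i/2)·[g(u_{i-1}) + g(u_i)].
Sum = -8.4375.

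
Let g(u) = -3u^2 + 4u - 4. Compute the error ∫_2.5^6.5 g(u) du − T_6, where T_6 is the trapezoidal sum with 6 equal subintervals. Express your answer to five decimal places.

0.88889

Exact integral: ∫_2.5^6.5 g(u) du = -203.
T_6 ≈ -203.8888889.
Error ≈ -203 − (-203.8888889) ≈ 0.88889.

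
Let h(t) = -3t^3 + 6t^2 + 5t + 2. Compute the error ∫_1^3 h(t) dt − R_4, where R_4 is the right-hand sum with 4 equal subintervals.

Exact integral: ∫_1^3 h(t) dt = 16.
R_4 = 10.
Error = 16 − 10 = 6.

6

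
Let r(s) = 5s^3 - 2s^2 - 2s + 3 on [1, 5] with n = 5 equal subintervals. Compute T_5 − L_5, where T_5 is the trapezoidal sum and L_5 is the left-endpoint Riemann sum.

T_5 = 703.68.
L_5 = 478.08.
T_5 − L_5 = 225.6.

225.6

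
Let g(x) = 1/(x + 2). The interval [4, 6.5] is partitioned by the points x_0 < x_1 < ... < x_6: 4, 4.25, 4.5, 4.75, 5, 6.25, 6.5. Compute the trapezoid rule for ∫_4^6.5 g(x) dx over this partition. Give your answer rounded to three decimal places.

0.349

Subinterval widths: 0.25, 0.25, 0.25, 0.25, 1.25, 0.25.
g(4) = 1/6, g(4.25) = 0.16, g(4.5) = 2/13, g(4.75) = 4/27, g(5) = 1/7, g(6.25) = 4/33, g(6.5) = 2/17.
On each subinterval the trapezoid contributes (Δx_i/2)·[g(x_{i-1}) + g(x_i)].
Sum ≈ 0.349.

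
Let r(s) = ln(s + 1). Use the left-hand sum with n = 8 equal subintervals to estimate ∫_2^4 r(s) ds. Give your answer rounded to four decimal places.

Δs = (4 − 2)/8 = 0.25.
Left endpoints: 2, 2.25, 2.5, 2.75, 3, 3.25, 3.5, 3.75.
r(2) ≈ 1.0986, r(2.25) ≈ 1.1787, r(2.5) ≈ 1.2528, r(2.75) ≈ 1.3218, r(3) ≈ 1.3863, r(3.25) ≈ 1.4469, r(3.5) ≈ 1.5041, r(3.75) ≈ 1.5581.
Sum = Δs · [r(2) + r(2.25) + r(2.5) + ...].
Sum ≈ 2.6868.

2.6868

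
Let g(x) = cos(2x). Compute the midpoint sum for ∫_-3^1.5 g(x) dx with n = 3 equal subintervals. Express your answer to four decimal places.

-0.1040

Δx = (1.5 − (-3))/3 = 1.5.
Midpoints: -2.25, -0.75, 0.75.
g(-2.25) ≈ -0.2108, g(-0.75) ≈ 0.0707, g(0.75) ≈ 0.0707.
Sum = Δx · [g(-2.25) + g(-0.75) + g(0.75)].
Sum ≈ -0.1040.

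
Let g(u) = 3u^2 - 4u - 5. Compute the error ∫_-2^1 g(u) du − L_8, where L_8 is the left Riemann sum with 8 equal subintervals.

Exact integral: ∫_-2^1 g(u) du = 0.
L_8 = 4.1484375.
Error = 0 − 4.1484375 = -4.1484375.

-4.1484375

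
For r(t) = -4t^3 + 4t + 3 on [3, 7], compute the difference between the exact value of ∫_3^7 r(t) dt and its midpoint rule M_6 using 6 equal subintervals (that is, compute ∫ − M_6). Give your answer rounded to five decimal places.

Exact integral: ∫_3^7 r(t) dt = -2228.
M_6 ≈ -2219.1111111.
Error ≈ -2228 − (-2219.1111111) ≈ -8.88889.

-8.88889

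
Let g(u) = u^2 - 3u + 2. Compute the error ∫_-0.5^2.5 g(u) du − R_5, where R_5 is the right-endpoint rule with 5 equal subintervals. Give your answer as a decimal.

0.72

Exact integral: ∫_-0.5^2.5 g(u) du = 2.25.
R_5 = 1.53.
Error = 2.25 − 1.53 = 0.72.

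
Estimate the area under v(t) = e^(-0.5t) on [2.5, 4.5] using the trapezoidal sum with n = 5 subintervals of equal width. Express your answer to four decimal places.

0.3634

Δt = (4.5 − 2.5)/5 = 0.4.
v(2.5) ≈ 0.2865, v(2.9) ≈ 0.2346, v(3.3) ≈ 0.1920, v(3.7) ≈ 0.1572, v(4.1) ≈ 0.1287, v(4.5) ≈ 0.1054.
T_5 = (Δt/2)·[v(t_0) + 2v(t_1) + ... + 2v(t_{4}) + v(t_5)].
Sum ≈ 0.3634.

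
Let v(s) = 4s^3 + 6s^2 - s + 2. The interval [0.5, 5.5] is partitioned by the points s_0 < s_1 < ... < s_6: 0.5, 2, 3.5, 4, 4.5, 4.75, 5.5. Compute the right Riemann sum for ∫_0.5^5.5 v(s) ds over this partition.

1638.953125

Subinterval widths: 1.5, 1.5, 0.5, 0.5, 0.25, 0.75.
Right endpoints: 2, 3.5, 4, 4.5, 4.75, 5.5.
v(2) = 56, v(3.5) = 243.5, v(4) = 350, v(4.5) = 483.5, v(4.75) = 561.3125, v(5.5) = 843.5.
Sum = Σ Δs_i · v(s_i).
Sum = 1638.953125.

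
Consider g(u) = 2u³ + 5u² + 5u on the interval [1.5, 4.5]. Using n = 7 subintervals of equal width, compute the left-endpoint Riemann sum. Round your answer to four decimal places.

Δu = (4.5 − 1.5)/7 = 3/7.
Left endpoints: 1.5, 27/14, 33/14, 39/14, 45/14, 51/14, 57/14.
g(1.5) = 25.5, g(27/14) = 14607/343, g(33/14) = 45111/686, g(39/14) = 32916/343, g(45/14) = 92025/686, g(51/14) = 62169/343, g(57/14) = 163419/686.
Sum = Δu · [g(1.5) + g(27/14) + g(33/14) + ...].
Sum ≈ 335.7551.

335.7551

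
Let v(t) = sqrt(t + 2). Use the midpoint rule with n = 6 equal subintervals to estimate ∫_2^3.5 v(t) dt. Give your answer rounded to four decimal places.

3.2659

Δt = (3.5 − 2)/6 = 0.25.
Midpoints: 2.125, 2.375, 2.625, 2.875, 3.125, 3.375.
v(2.125) ≈ 2.0310, v(2.375) ≈ 2.0917, v(2.625) ≈ 2.1506, v(2.875) ≈ 2.2079, v(3.125) ≈ 2.2638, v(3.375) ≈ 2.3184.
Sum = Δt · [v(2.125) + v(2.375) + v(2.625) + ...].
Sum ≈ 3.2659.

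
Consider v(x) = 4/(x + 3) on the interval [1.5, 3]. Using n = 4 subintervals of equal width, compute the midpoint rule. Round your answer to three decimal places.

Δx = (3 − 1.5)/4 = 0.375.
Midpoints: 1.6875, 2.0625, 2.4375, 2.8125.
v(1.6875) = 64/75, v(2.0625) = 64/81, v(2.4375) = 64/87, v(2.8125) = 64/93.
Sum = Δx · [v(1.6875) + v(2.0625) + v(2.4375) + v(2.8125)].
Sum ≈ 1.150.

1.150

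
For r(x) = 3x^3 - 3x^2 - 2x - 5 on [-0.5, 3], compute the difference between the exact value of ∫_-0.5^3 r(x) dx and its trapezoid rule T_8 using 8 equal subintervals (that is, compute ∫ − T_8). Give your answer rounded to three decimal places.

Exact integral: ∫_-0.5^3 r(x) dx = 7.328125.
T_8 ≈ 8.24927.
Error ≈ 7.328125 − 8.24927 ≈ -0.921.

-0.921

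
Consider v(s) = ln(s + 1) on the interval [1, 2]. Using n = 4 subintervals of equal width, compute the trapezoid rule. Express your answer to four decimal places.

Δs = (2 − 1)/4 = 0.25.
v(1) ≈ 0.6931, v(1.25) ≈ 0.8109, v(1.5) ≈ 0.9163, v(1.75) ≈ 1.0116, v(2) ≈ 1.0986.
T_4 = (Δs/2)·[v(s_0) + 2v(s_1) + 2v(s_2) + 2v(s_3) + v(s_4)].
Sum ≈ 0.9087.

0.9087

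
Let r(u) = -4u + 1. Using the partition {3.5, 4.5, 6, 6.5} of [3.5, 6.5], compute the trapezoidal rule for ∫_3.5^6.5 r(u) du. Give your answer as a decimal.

-57

Subinterval widths: 1, 1.5, 0.5.
r(3.5) = -13, r(4.5) = -17, r(6) = -23, r(6.5) = -25.
On each subinterval the trapezoid contributes (Δu_i/2)·[r(u_{i-1}) + r(u_i)].
Sum = -57.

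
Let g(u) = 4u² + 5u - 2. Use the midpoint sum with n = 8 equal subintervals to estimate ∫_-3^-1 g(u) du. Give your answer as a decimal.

Δu = (-1 − (-3))/8 = 0.25.
Midpoints: -2.875, -2.625, -2.375, -2.125, -1.875, -1.625, -1.375, -1.125.
g(-2.875) = 16.6875, g(-2.625) = 12.4375, g(-2.375) = 8.6875, g(-2.125) = 5.4375, g(-1.875) = 2.6875, g(-1.625) = 0.4375, g(-1.375) = -1.3125, g(-1.125) = -2.5625.
Sum = Δu · [g(-2.875) + g(-2.625) + g(-2.375) + ...].
Sum = 10.625.

10.625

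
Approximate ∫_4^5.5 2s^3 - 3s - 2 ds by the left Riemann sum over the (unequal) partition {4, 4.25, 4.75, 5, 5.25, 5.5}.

Subinterval widths: 0.25, 0.5, 0.25, 0.25, 0.25.
Left endpoints: 4, 4.25, 4.75, 5, 5.25.
f(4) = 114, f(4.25) = 138.78125, f(4.75) = 198.09375, f(5) = 233, f(5.25) = 271.65625.
Sum = Σ Δs_i · f(s_i).
Sum = 273.578125.

273.578125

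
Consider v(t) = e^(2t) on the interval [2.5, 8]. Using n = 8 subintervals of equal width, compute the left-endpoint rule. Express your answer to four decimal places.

Δt = (8 − 2.5)/8 = 0.6875.
Left endpoints: 2.5, 3.1875, 3.875, 4.5625, 5.25, 5.9375, 6.625, 7.3125.
v(2.5) ≈ 148.4132, v(3.1875) ≈ 586.9854, v(3.875) ≈ 2321.5724, v(4.5625) ≈ 9181.9970, v(5.25) ≈ 36315.5027, v(5.9375) ≈ 143630.5993, v(6.625) ≈ 568070.0400, v(7.3125) ≈ 2246760.5923.
Sum = Δt · [v(2.5) + v(3.1875) + v(3.875) + ...].
Sum ≈ 2067323.2953.

2067323.2953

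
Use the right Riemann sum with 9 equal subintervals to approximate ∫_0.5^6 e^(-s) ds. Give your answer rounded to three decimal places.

0.438

Δs = (6 − 0.5)/9 = 11/18.
Right endpoints: 10/9, 31/18, 7/3, 53/18, 32/9, 25/6, 43/9, 97/18, 6.
f(10/9) ≈ 0.329, f(31/18) ≈ 0.179, f(7/3) ≈ 0.097, f(53/18) ≈ 0.053, f(32/9) ≈ 0.029, f(25/6) ≈ 0.016, f(43/9) ≈ 0.008, f(97/18) ≈ 0.005, f(6) ≈ 0.002.
Sum = Δs · [f(10/9) + f(31/18) + f(7/3) + ...].
Sum ≈ 0.438.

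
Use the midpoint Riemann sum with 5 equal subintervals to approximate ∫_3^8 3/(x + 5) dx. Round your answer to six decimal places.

Δx = (8 − 3)/5 = 1.
Midpoints: 3.5, 4.5, 5.5, 6.5, 7.5.
f(3.5) = 6/17, f(4.5) = 6/19, f(5.5) = 2/7, f(6.5) = 6/23, f(7.5) = 0.24.
Sum = Δx · [f(3.5) + f(4.5) + f(5.5) + f(6.5) + f(7.5)].
Sum ≈ 1.455315.

1.455315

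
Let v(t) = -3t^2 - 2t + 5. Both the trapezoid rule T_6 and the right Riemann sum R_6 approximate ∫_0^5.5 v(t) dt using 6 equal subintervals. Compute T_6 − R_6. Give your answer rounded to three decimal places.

T_6 ≈ -171.43576.
R_6 ≈ -218.07118.
T_6 − R_6 ≈ 46.635.

46.635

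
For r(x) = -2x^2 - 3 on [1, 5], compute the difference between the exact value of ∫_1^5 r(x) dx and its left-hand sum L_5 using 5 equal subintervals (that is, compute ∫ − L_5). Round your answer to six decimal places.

-18.346667

Exact integral: ∫_1^5 r(x) dx ≈ -94.66666667.
L_5 = -76.32.
Error ≈ -94.66666667 − (-76.32) ≈ -18.346667.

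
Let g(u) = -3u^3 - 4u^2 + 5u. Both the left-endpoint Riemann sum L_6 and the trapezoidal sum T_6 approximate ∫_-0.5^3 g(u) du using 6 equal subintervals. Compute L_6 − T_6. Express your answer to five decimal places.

L_6 ≈ -49.1833044.
T_6 ≈ -78.0218461.
L_6 − T_6 ≈ 28.83854.

28.83854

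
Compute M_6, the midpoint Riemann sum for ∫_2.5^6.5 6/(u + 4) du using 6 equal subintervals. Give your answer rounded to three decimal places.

2.876

Δu = (6.5 − 2.5)/6 = 2/3.
Midpoints: 17/6, 3.5, 25/6, 29/6, 5.5, 37/6.
f(17/6) = 36/41, f(3.5) = 0.8, f(25/6) = 36/49, f(29/6) = 36/53, f(5.5) = 12/19, f(37/6) = 36/61.
Sum = Δu · [f(17/6) + f(3.5) + f(25/6) + ...].
Sum ≈ 2.876.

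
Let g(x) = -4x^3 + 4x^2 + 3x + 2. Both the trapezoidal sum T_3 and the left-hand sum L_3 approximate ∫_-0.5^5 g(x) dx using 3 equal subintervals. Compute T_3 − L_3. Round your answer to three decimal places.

T_3 ≈ -480.84259.
L_3 ≈ -127.92593.
T_3 − L_3 ≈ -352.917.

-352.917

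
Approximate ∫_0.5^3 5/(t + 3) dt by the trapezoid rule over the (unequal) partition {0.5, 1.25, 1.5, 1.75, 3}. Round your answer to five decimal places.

Subinterval widths: 0.75, 0.25, 0.25, 1.25.
f(0.5) = 10/7, f(1.25) = 20/17, f(1.5) = 10/9, f(1.75) = 20/19, f(3) = 5/6.
On each subinterval the trapezoid contributes (Δt_i/2)·[f(t_{i-1}) + f(t_i)].
Sum ≈ 2.71203.

2.71203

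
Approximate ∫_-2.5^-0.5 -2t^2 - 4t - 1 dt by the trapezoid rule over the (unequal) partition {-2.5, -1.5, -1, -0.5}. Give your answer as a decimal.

Subinterval widths: 1, 0.5, 0.5.
f(-2.5) = -3.5, f(-1.5) = 0.5, f(-1) = 1, f(-0.5) = 0.5.
On each subinterval the trapezoid contributes (Δt_i/2)·[f(t_{i-1}) + f(t_i)].
Sum = -0.75.

-0.75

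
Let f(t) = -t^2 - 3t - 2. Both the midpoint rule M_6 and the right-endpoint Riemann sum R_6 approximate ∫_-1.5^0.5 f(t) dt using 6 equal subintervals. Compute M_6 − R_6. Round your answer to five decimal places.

M_6 ≈ -2.1481481.
R_6 ≈ -2.8703704.
M_6 − R_6 ≈ 0.72222.

0.72222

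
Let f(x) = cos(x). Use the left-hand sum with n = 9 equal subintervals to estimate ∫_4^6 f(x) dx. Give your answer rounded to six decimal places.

0.296108

Δx = (6 − 4)/9 = 2/9.
Left endpoints: 4, 38/9, 40/9, 14/3, 44/9, 46/9, 16/3, 50/9, 52/9.
f(4) ≈ -0.653644, f(38/9) ≈ -0.470773, f(40/9) ≈ -0.264750, f(14/3) ≈ -0.045706, f(44/9) ≈ 0.175585, f(46/9) ≈ 0.388241, f(16/3) ≈ 0.581803, f(50/9) ≈ 0.746753, f(52/9) ≈ 0.874977.
Sum = Δx · [f(4) + f(38/9) + f(40/9) + ...].
Sum ≈ 0.296108.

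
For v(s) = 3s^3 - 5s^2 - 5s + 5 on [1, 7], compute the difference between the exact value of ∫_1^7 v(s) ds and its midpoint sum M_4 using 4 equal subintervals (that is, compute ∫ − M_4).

Exact integral: ∫_1^7 v(s) ds = 1140.
M_4 = 1105.125.
Error = 1140 − 1105.125 = 34.875.

34.875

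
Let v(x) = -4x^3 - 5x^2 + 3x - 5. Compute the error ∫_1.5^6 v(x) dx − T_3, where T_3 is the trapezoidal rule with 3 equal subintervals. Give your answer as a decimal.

Exact integral: ∫_1.5^6 v(x) dx = -1617.1875.
T_3 = -1701.5625.
Error = -1617.1875 − (-1701.5625) = 84.375.

84.375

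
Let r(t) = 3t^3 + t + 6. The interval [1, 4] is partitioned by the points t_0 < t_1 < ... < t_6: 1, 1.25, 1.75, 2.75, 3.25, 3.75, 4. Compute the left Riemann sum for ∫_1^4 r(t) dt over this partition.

166.55859375

Subinterval widths: 0.25, 0.5, 1, 0.5, 0.5, 0.25.
Left endpoints: 1, 1.25, 1.75, 2.75, 3.25, 3.75.
r(1) = 10, r(1.25) = 13.109375, r(1.75) = 23.828125, r(2.75) = 71.140625, r(3.25) = 112.234375, r(3.75) = 167.953125.
Sum = Σ Δt_i · r(t_i).
Sum = 166.55859375.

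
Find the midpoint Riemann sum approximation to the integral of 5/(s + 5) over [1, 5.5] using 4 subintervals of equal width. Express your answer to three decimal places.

2.793

Δs = (5.5 − 1)/4 = 1.125.
Midpoints: 1.5625, 2.6875, 3.8125, 4.9375.
f(1.5625) = 16/21, f(2.6875) = 80/123, f(3.8125) = 80/141, f(4.9375) = 80/159.
Sum = Δs · [f(1.5625) + f(2.6875) + f(3.8125) + f(4.9375)].
Sum ≈ 2.793.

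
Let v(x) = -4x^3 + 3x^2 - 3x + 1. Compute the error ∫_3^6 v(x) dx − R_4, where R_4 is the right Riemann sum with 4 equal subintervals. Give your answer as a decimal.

270.84375

Exact integral: ∫_3^6 v(x) dx = -1063.5.
R_4 = -1334.34375.
Error = -1063.5 − (-1334.34375) = 270.84375.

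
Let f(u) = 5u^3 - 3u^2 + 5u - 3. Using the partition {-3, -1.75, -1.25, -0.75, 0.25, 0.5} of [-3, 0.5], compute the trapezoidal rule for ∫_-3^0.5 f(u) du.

Subinterval widths: 1.25, 0.5, 0.5, 1, 0.25.
f(-3) = -180, f(-1.75) = -47.734375, f(-1.25) = -23.703125, f(-0.75) = -10.546875, f(0.25) = -1.859375, f(0.5) = -0.625.
On each subinterval the trapezoid contributes (Δu_i/2)·[f(u_{i-1}) + f(u_i)].
Sum = -175.26953125.

-175.26953125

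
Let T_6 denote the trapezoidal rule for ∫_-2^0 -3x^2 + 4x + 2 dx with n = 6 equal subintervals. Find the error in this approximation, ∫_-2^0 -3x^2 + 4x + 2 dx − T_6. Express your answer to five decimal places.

Exact integral: ∫_-2^0 f(x) dx = -12.
T_6 ≈ -12.1111111.
Error ≈ -12 − (-12.1111111) ≈ 0.11111.

0.11111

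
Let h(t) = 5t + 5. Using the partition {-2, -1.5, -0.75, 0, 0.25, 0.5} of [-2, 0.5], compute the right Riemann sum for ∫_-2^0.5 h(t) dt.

Subinterval widths: 0.5, 0.75, 0.75, 0.25, 0.25.
Right endpoints: -1.5, -0.75, 0, 0.25, 0.5.
h(-1.5) = -2.5, h(-0.75) = 1.25, h(0) = 5, h(0.25) = 6.25, h(0.5) = 7.5.
Sum = Σ Δt_i · h(t_i).
Sum = 6.875.

6.875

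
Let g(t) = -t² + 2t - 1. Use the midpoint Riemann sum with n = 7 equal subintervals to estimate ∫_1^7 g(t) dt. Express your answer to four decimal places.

Δt = (7 − 1)/7 = 6/7.
Midpoints: 10/7, 16/7, 22/7, 4, 34/7, 40/7, 46/7.
g(10/7) = -9/49, g(16/7) = -81/49, g(22/7) = -225/49, g(4) = -9, g(34/7) = -729/49, g(40/7) = -1089/49, g(46/7) = -1521/49.
Sum = Δt · [g(10/7) + g(16/7) + g(22/7) + ...].
Sum ≈ -71.6327.

-71.6327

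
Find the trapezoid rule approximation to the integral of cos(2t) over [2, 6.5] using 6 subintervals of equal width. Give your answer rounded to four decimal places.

Δt = (6.5 − 2)/6 = 0.75.
f(2) ≈ -0.6536, f(2.75) ≈ 0.7087, f(3.5) ≈ 0.7539, f(4.25) ≈ -0.6020, f(5) ≈ -0.8391, f(5.75) ≈ 0.4833, f(6.5) ≈ 0.9074.
T_6 = (Δt/2)·[f(t_0) + 2f(t_1) + ... + 2f(t_{5}) + f(t_6)].
Sum ≈ 0.4738.

0.4738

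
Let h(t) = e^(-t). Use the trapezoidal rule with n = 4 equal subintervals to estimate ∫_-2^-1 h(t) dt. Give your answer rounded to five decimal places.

Δt = (-1 − (-2))/4 = 0.25.
h(-2) ≈ 7.38906, h(-1.75) ≈ 5.75460, h(-1.5) ≈ 4.48169, h(-1.25) ≈ 3.49034, h(-1) ≈ 2.71828.
T_4 = (Δt/2)·[h(t_0) + 2h(t_1) + 2h(t_2) + 2h(t_3) + h(t_4)].
Sum ≈ 4.69508.

4.69508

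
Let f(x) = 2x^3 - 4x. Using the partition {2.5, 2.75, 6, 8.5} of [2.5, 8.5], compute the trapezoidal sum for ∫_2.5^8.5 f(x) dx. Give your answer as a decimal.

Subinterval widths: 0.25, 3.25, 2.5.
f(2.5) = 21.25, f(2.75) = 30.59375, f(6) = 408, f(8.5) = 1194.25.
On each subinterval the trapezoid contributes (Δx_i/2)·[f(x_{i-1}) + f(x_i)].
Sum = 2722.0078125.

2722.0078125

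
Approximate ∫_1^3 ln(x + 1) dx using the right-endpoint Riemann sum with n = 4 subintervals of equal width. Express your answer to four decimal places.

Δx = (3 − 1)/4 = 0.5.
Right endpoints: 1.5, 2, 2.5, 3.
f(1.5) ≈ 0.9163, f(2) ≈ 1.0986, f(2.5) ≈ 1.2528, f(3) ≈ 1.3863.
Sum = Δx · [f(1.5) + f(2) + f(2.5) + f(3)].
Sum ≈ 2.3270.

2.3270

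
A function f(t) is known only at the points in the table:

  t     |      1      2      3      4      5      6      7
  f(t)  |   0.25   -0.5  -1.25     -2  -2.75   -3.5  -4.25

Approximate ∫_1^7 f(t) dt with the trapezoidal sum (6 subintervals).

Δt = 1.
T_6 = (1/2)·[0.25 + 2·(-0.5) + 2·(-1.25) + 2·(-2) + 2·(-2.75) + 2·(-3.5) + (-4.25)] = -12.

-12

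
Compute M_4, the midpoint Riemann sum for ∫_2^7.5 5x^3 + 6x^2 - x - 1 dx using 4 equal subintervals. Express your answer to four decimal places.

Δx = (7.5 − 2)/4 = 1.375.
Midpoints: 2.6875, 4.0625, 5.4375, 6.8125.
f(2.6875) = 559935/4096, f(4.0625) = 1757989/4096, f(5.4375) = 3992771/4096, f(6.8125) = 7583721/4096.
Sum = Δx · [f(2.6875) + f(4.0625) + f(5.4375) + f(6.8125)].
Sum ≈ 4664.2632.

4664.2632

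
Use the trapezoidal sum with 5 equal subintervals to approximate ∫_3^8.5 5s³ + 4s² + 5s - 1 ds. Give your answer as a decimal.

Δs = (8.5 − 3)/5 = 1.1.
f(3) = 185, f(4.1) = 431.345, f(5.2) = 836.2, f(6.3) = 1439.495, f(7.4) = 2281.16, f(8.5) = 3401.125.
T_5 = (Δs/2)·[f(s_0) + 2f(s_1) + ... + 2f(s_{4}) + f(s_5)].
Sum = 7459.38875.

7459.38875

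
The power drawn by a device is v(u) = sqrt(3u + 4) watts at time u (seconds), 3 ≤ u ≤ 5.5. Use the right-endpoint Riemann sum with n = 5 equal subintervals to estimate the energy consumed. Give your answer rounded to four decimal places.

Δu = (5.5 − 3)/5 = 0.5.
Right endpoints: 3.5, 4, 4.5, 5, 5.5.
v(3.5) ≈ 3.8079, v(4) ≈ 4.0000, v(4.5) ≈ 4.1833, v(5) ≈ 4.3589, v(5.5) ≈ 4.5277.
Sum = Δu · [v(3.5) + v(4) + v(4.5) + v(5) + v(5.5)].
Sum ≈ 10.4389.

10.4389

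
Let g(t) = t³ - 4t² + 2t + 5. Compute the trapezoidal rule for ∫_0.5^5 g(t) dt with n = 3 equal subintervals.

44.15625

Δt = (5 − 0.5)/3 = 1.5.
g(0.5) = 5.125, g(2) = 1, g(3.5) = 5.875, g(5) = 40.
T_3 = (Δt/2)·[g(t_0) + 2g(t_1) + 2g(t_2) + g(t_3)].
Sum = 44.15625.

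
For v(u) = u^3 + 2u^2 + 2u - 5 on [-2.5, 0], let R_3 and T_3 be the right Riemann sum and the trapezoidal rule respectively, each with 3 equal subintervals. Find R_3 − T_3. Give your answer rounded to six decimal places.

3.385417

R_3 ≈ -15.21990741.
T_3 ≈ -18.60532407.
R_3 − T_3 ≈ 3.385417.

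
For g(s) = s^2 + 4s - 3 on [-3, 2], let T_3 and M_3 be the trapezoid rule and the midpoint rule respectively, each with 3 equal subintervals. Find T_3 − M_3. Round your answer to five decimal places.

3.47222

T_3 ≈ -11.0185185.
M_3 ≈ -14.4907407.
T_3 − M_3 ≈ 3.47222.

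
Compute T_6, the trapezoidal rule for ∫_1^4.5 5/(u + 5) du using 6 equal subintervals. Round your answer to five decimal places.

2.30003

Δu = (4.5 − 1)/6 = 7/12.
f(1) = 5/6, f(19/12) = 60/79, f(13/6) = 30/43, f(2.75) = 20/31, f(10/3) = 0.6, f(47/12) = 60/107, f(4.5) = 10/19.
T_6 = (Δu/2)·[f(u_0) + 2f(u_1) + ... + 2f(u_{5}) + f(u_6)].
Sum ≈ 2.30003.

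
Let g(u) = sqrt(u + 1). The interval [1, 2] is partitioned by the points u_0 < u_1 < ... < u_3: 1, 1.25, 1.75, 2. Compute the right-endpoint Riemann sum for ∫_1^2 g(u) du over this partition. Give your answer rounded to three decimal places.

Subinterval widths: 0.25, 0.5, 0.25.
Right endpoints: 1.25, 1.75, 2.
g(1.25) ≈ 1.500, g(1.75) ≈ 1.658, g(2) ≈ 1.732.
Sum = Σ Δu_i · g(u_i).
Sum ≈ 1.637.

1.637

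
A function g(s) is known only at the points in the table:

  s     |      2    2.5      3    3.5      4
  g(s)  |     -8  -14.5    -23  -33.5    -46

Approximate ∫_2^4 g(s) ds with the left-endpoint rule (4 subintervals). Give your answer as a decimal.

-39.5

Δs = 0.5.
Sum = 0.5·[(-8) + (-14.5) + (-23) + (-33.5)] = -39.5.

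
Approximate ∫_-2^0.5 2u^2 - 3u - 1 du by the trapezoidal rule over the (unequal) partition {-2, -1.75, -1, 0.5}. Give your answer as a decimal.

9.8125

Subinterval widths: 0.25, 0.75, 1.5.
f(-2) = 13, f(-1.75) = 10.375, f(-1) = 4, f(0.5) = -2.
On each subinterval the trapezoid contributes (Δu_i/2)·[f(u_{i-1}) + f(u_i)].
Sum = 9.8125.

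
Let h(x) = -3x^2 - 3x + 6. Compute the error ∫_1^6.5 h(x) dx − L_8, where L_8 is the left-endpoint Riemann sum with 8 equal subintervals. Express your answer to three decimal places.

Exact integral: ∫_1^6.5 h(x) dx = -302.5.
L_8 ≈ -255.58887.
Error ≈ -302.5 − (-255.58887) ≈ -46.911.

-46.911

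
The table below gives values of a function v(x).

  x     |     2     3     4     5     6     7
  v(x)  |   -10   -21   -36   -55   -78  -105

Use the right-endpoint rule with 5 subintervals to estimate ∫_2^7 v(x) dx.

-295

Δx = 1.
Sum = 1·[(-21) + (-36) + (-55) + (-78) + (-105)] = -295.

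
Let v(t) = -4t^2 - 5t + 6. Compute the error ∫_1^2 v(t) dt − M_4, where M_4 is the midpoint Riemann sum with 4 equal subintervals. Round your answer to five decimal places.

Exact integral: ∫_1^2 v(t) dt ≈ -10.8333333.
M_4 = -10.8125.
Error ≈ -10.8333333 − (-10.8125) ≈ -0.02083.

-0.02083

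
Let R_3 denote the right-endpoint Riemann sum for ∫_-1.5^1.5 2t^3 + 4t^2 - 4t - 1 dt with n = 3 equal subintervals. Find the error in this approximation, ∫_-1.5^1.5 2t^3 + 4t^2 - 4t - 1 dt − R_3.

-2.75

Exact integral: ∫_-1.5^1.5 f(t) dt = 6.
R_3 = 8.75.
Error = 6 − 8.75 = -2.75.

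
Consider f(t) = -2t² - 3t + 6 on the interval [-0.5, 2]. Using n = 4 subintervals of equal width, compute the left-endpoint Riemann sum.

Δt = (2 − (-0.5))/4 = 0.625.
Left endpoints: -0.5, 0.125, 0.75, 1.375.
f(-0.5) = 7, f(0.125) = 5.59375, f(0.75) = 2.625, f(1.375) = -1.90625.
Sum = Δt · [f(-0.5) + f(0.125) + f(0.75) + f(1.375)].
Sum = 8.3203125.

8.3203125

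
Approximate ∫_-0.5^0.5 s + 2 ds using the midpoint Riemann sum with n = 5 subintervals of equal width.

Δs = (0.5 − (-0.5))/5 = 0.2.
Midpoints: -0.4, -0.2, 0, 0.2, 0.4.
f(-0.4) = 1.6, f(-0.2) = 1.8, f(0) = 2, f(0.2) = 2.2, f(0.4) = 2.4.
Sum = Δs · [f(-0.4) + f(-0.2) + f(0) + f(0.2) + f(0.4)].
Sum = 2.

2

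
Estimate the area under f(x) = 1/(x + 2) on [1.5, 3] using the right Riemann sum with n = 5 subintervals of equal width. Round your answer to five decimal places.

0.34413

Δx = (3 − 1.5)/5 = 0.3.
Right endpoints: 1.8, 2.1, 2.4, 2.7, 3.
f(1.8) = 5/19, f(2.1) = 10/41, f(2.4) = 5/22, f(2.7) = 10/47, f(3) = 0.2.
Sum = Δx · [f(1.8) + f(2.1) + f(2.4) + f(2.7) + f(3)].
Sum ≈ 0.34413.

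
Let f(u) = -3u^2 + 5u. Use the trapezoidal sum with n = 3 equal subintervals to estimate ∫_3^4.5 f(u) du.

-36.1875

Δu = (4.5 − 3)/3 = 0.5.
f(3) = -12, f(3.5) = -19.25, f(4) = -28, f(4.5) = -38.25.
T_3 = (Δu/2)·[f(u_0) + 2f(u_1) + 2f(u_2) + f(u_3)].
Sum = -36.1875.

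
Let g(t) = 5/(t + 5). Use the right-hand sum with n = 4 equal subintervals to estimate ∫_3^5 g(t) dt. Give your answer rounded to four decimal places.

Δt = (5 − 3)/4 = 0.5.
Right endpoints: 3.5, 4, 4.5, 5.
g(3.5) = 10/17, g(4) = 5/9, g(4.5) = 10/19, g(5) = 0.5.
Sum = Δt · [g(3.5) + g(4) + g(4.5) + g(5)].
Sum ≈ 1.0851.

1.0851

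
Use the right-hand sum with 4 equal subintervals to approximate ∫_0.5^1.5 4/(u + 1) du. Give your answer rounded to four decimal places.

1.9159

Δu = (1.5 − 0.5)/4 = 0.25.
Right endpoints: 0.75, 1, 1.25, 1.5.
f(0.75) = 16/7, f(1) = 2, f(1.25) = 16/9, f(1.5) = 1.6.
Sum = Δu · [f(0.75) + f(1) + f(1.25) + f(1.5)].
Sum ≈ 1.9159.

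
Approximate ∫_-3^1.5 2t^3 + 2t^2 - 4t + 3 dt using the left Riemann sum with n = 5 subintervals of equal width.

-5.4

Δt = (1.5 − (-3))/5 = 0.9.
Left endpoints: -3, -2.1, -1.2, -0.3, 0.6.
f(-3) = -21, f(-2.1) = 1.698, f(-1.2) = 7.224, f(-0.3) = 4.326, f(0.6) = 1.752.
Sum = Δt · [f(-3) + f(-2.1) + f(-1.2) + f(-0.3) + f(0.6)].
Sum = -5.4.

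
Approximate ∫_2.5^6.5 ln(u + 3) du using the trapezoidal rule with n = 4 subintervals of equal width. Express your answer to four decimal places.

8.0048

Δu = (6.5 − 2.5)/4 = 1.
f(2.5) ≈ 1.7047, f(3.5) ≈ 1.8718, f(4.5) ≈ 2.0149, f(5.5) ≈ 2.1401, f(6.5) ≈ 2.2513.
T_4 = (Δu/2)·[f(u_0) + 2f(u_1) + 2f(u_2) + 2f(u_3) + f(u_4)].
Sum ≈ 8.0048.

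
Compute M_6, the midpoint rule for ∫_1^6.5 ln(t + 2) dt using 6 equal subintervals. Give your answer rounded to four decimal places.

Δt = (6.5 − 1)/6 = 11/12.
Midpoints: 35/24, 2.375, 79/24, 101/24, 5.125, 145/24.
f(35/24) ≈ 1.2408, f(2.375) ≈ 1.4759, f(79/24) ≈ 1.6661, f(101/24) ≈ 1.8259, f(5.125) ≈ 1.9636, f(145/24) ≈ 2.0846.
Sum = Δt · [f(35/24) + f(2.375) + f(79/24) + ...].
Sum ≈ 9.4022.

9.4022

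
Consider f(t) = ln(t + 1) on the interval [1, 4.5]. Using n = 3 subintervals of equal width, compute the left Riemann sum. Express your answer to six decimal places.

Δt = (4.5 − 1)/3 = 7/6.
Left endpoints: 1, 13/6, 10/3.
f(1) ≈ 0.693147, f(13/6) ≈ 1.152680, f(10/3) ≈ 1.466337.
Sum = Δt · [f(1) + f(13/6) + f(10/3)].
Sum ≈ 3.864191.

3.864191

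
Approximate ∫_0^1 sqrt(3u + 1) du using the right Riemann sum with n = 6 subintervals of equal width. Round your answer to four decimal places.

Δu = (1 − 0)/6 = 1/6.
Right endpoints: 1/6, 1/3, 0.5, 2/3, 5/6, 1.
f(1/6) ≈ 1.2247, f(1/3) ≈ 1.4142, f(0.5) ≈ 1.5811, f(2/3) ≈ 1.7321, f(5/6) ≈ 1.8708, f(1) ≈ 2.0000.
Sum = Δu · [f(1/6) + f(1/3) + f(0.5) + ...].
Sum ≈ 1.6372.

1.6372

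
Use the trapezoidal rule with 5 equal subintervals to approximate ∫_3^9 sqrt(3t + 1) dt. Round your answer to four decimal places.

Δt = (9 − 3)/5 = 1.2.
f(3) ≈ 3.1623, f(4.2) ≈ 3.6878, f(5.4) ≈ 4.1473, f(6.6) ≈ 4.5607, f(7.8) ≈ 4.9396, f(9) ≈ 5.2915.
T_5 = (Δt/2)·[f(t_0) + 2f(t_1) + ... + 2f(t_{4}) + f(t_5)].
Sum ≈ 25.8748.

25.8748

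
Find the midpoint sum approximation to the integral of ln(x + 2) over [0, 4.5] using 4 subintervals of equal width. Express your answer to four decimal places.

Δx = (4.5 − 0)/4 = 1.125.
Midpoints: 0.5625, 1.6875, 2.8125, 3.9375.
f(0.5625) ≈ 0.9410, f(1.6875) ≈ 1.3049, f(2.8125) ≈ 1.5712, f(3.9375) ≈ 1.7813.
Sum = Δx · [f(0.5625) + f(1.6875) + f(2.8125) + f(3.9375)].
Sum ≈ 6.2982.

6.2982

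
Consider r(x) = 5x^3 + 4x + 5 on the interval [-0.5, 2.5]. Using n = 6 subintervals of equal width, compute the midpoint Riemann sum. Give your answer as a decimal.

74.8125

Δx = (2.5 − (-0.5))/6 = 0.5.
Midpoints: -0.25, 0.25, 0.75, 1.25, 1.75, 2.25.
r(-0.25) = 3.921875, r(0.25) = 6.078125, r(0.75) = 10.109375, r(1.25) = 19.765625, r(1.75) = 38.796875, r(2.25) = 70.953125.
Sum = Δx · [r(-0.25) + r(0.25) + r(0.75) + ...].
Sum = 74.8125.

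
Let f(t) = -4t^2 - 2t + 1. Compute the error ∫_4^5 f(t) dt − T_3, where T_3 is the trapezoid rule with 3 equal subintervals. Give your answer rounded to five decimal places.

0.07407

Exact integral: ∫_4^5 f(t) dt ≈ -89.3333333.
T_3 ≈ -89.4074074.
Error ≈ -89.3333333 − (-89.4074074) ≈ 0.07407.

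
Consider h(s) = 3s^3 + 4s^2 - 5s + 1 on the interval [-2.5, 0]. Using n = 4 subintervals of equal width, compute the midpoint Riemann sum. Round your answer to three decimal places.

10.251

Δs = (0 − (-2.5))/4 = 0.625.
Midpoints: -2.1875, -1.5625, -0.9375, -0.3125.
h(-2.1875) = -1329/4096, h(-1.5625) = 29221/4096, h(-0.9375) = 27571/4096, h(-0.3125) = 11721/4096.
Sum = Δs · [h(-2.1875) + h(-1.5625) + h(-0.9375) + h(-0.3125)].
Sum ≈ 10.251.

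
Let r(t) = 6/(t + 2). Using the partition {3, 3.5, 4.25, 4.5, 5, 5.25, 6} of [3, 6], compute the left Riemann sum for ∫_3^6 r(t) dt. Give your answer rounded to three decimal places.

Subinterval widths: 0.5, 0.75, 0.25, 0.5, 0.25, 0.75.
Left endpoints: 3, 3.5, 4.25, 4.5, 5, 5.25.
r(3) = 1.2, r(3.5) = 12/11, r(4.25) = 0.96, r(4.5) = 12/13, r(5) = 6/7, r(5.25) = 24/29.
Sum = Σ Δt_i · r(t_i).
Sum ≈ 2.955.

2.955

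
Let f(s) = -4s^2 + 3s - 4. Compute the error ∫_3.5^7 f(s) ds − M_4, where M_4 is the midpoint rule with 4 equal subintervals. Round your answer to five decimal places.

-0.89323

Exact integral: ∫_3.5^7 f(s) ds ≈ -359.0416667.
M_4 = -358.1484375.
Error ≈ -359.0416667 − (-358.1484375) ≈ -0.89323.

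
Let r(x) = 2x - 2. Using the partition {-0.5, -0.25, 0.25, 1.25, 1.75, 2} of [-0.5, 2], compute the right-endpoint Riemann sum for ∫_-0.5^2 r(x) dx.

Subinterval widths: 0.25, 0.5, 1, 0.5, 0.25.
Right endpoints: -0.25, 0.25, 1.25, 1.75, 2.
r(-0.25) = -2.5, r(0.25) = -1.5, r(1.25) = 0.5, r(1.75) = 1.5, r(2) = 2.
Sum = Σ Δx_i · r(x_i).
Sum = 0.375.

0.375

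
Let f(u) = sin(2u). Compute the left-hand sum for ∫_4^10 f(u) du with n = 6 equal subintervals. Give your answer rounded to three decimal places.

-0.140

Δu = (10 − 4)/6 = 1.
Left endpoints: 4, 5, 6, 7, 8, 9.
f(4) ≈ 0.989, f(5) ≈ -0.544, f(6) ≈ -0.537, f(7) ≈ 0.991, f(8) ≈ -0.288, f(9) ≈ -0.751.
Sum = Δu · [f(4) + f(5) + f(6) + ...].
Sum ≈ -0.140.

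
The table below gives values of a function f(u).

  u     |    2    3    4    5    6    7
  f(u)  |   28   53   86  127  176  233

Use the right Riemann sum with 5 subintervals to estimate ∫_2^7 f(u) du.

Δu = 1.
Sum = 1·[53 + 86 + 127 + 176 + 233] = 675.

675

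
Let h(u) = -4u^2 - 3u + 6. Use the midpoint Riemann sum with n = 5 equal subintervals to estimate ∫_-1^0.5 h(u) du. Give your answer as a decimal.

8.67

Δu = (0.5 − (-1))/5 = 0.3.
Midpoints: -0.85, -0.55, -0.25, 0.05, 0.35.
h(-0.85) = 5.66, h(-0.55) = 6.44, h(-0.25) = 6.5, h(0.05) = 5.84, h(0.35) = 4.46.
Sum = Δu · [h(-0.85) + h(-0.55) + h(-0.25) + h(0.05) + h(0.35)].
Sum = 8.67.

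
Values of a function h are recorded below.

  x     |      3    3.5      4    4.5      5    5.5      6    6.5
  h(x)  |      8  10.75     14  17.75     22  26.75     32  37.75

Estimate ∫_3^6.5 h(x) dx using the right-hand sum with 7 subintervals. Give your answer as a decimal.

Δx = 0.5.
Sum = 0.5·[10.75 + 14 + 17.75 + 22 + 26.75 + 32 + 37.75] = 80.5.

80.5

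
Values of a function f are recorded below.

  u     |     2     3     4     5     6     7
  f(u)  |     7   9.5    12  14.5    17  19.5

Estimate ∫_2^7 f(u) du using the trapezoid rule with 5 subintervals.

66.25

Δu = 1.
T_5 = (1/2)·[7 + 2·9.5 + 2·12 + 2·14.5 + 2·17 + 19.5] = 66.25.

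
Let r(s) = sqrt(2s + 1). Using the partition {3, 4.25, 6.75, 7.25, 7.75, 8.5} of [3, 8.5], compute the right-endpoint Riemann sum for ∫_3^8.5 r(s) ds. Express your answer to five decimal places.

Subinterval widths: 1.25, 2.5, 0.5, 0.5, 0.75.
Right endpoints: 4.25, 6.75, 7.25, 7.75, 8.5.
r(4.25) ≈ 3.08221, r(6.75) ≈ 3.80789, r(7.25) ≈ 3.93700, r(7.75) ≈ 4.06202, r(8.5) ≈ 4.24264.
Sum = Σ Δs_i · r(s_i).
Sum ≈ 20.55397.

20.55397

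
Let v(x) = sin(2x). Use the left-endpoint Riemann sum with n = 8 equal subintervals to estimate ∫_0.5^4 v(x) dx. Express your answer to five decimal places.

0.28839

Δx = (4 − 0.5)/8 = 0.4375.
Left endpoints: 0.5, 0.9375, 1.375, 1.8125, 2.25, 2.6875, 3.125, 3.5625.
v(0.5) ≈ 0.84147, v(0.9375) ≈ 0.95409, v(1.375) ≈ 0.38166, v(1.8125) ≈ -0.46480, v(2.25) ≈ -0.97753, v(2.6875) ≈ -0.78839, v(3.125) ≈ -0.03318, v(3.5625) ≈ 0.74585.
Sum = Δx · [v(0.5) + v(0.9375) + v(1.375) + ...].
Sum ≈ 0.28839.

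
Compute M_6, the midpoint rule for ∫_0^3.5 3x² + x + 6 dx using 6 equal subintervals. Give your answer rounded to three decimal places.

Δx = (3.5 − 0)/6 = 7/12.
Midpoints: 7/24, 0.875, 35/24, 49/24, 2.625, 77/24.
f(7/24) = 6.546875, f(0.875) = 9.171875, f(35/24) = 2657/192, f(49/24) = 20.546875, f(2.625) = 29.296875, f(77/24) = 7697/192.
Sum = Δx · [f(7/24) + f(0.875) + f(35/24) + ...].
Sum ≈ 69.702.

69.702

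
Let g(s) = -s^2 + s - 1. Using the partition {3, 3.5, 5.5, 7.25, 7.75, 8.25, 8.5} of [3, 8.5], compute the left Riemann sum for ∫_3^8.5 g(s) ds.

Subinterval widths: 0.5, 2, 1.75, 0.5, 0.5, 0.25.
Left endpoints: 3, 3.5, 5.5, 7.25, 7.75, 8.25.
g(3) = -7, g(3.5) = -9.75, g(5.5) = -25.75, g(7.25) = -46.3125, g(7.75) = -53.3125, g(8.25) = -60.8125.
Sum = Σ Δs_i · g(s_i).
Sum = -133.078125.

-133.078125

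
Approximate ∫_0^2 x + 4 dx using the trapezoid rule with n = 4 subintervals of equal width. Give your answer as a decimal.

Δx = (2 − 0)/4 = 0.5.
f(0) = 4, f(0.5) = 4.5, f(1) = 5, f(1.5) = 5.5, f(2) = 6.
T_4 = (Δx/2)·[f(x_0) + 2f(x_1) + 2f(x_2) + 2f(x_3) + f(x_4)].
Sum = 10.

10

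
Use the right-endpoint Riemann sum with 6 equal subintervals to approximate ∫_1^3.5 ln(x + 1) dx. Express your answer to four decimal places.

Δx = (3.5 − 1)/6 = 5/12.
Right endpoints: 17/12, 11/6, 2.25, 8/3, 37/12, 3.5.
f(17/12) ≈ 0.8824, f(11/6) ≈ 1.0415, f(2.25) ≈ 1.1787, f(8/3) ≈ 1.2993, f(37/12) ≈ 1.4069, f(3.5) ≈ 1.5041.
Sum = Δx · [f(17/12) + f(11/6) + f(2.25) + ...].
Sum ≈ 3.0470.

3.0470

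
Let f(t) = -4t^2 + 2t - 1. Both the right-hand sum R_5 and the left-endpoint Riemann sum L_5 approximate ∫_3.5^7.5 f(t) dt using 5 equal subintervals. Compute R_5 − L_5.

-134.4

R_5 = -534.24.
L_5 = -399.84.
R_5 − L_5 = -134.4.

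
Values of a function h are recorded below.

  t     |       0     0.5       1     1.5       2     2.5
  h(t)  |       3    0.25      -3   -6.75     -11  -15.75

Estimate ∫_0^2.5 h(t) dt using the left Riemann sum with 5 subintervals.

-8.75

Δt = 0.5.
Sum = 0.5·[3 + 0.25 + (-3) + (-6.75) + (-11)] = -8.75.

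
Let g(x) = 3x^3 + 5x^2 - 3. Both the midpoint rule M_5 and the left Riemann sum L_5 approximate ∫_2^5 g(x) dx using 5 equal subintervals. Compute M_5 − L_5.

M_5 = 639.465.
L_5 = 512.52.
M_5 − L_5 = 126.945.

126.945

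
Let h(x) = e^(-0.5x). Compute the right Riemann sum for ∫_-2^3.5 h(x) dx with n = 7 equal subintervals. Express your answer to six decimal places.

4.154672

Δx = (3.5 − (-2))/7 = 11/14.
Right endpoints: -17/14, -3/7, 5/14, 8/7, 27/14, 19/7, 3.5.
h(-17/14) ≈ 1.835181, h(-3/7) ≈ 1.238977, h(5/14) ≈ 0.836464, h(8/7) ≈ 0.564718, h(27/14) ≈ 0.381255, h(19/7) ≈ 0.257395, h(3.5) ≈ 0.173774.
Sum = Δx · [h(-17/14) + h(-3/7) + h(5/14) + ...].
Sum ≈ 4.154672.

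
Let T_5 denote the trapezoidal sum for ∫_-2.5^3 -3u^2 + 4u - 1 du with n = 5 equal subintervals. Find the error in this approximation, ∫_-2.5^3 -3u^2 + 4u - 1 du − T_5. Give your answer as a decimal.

Exact integral: ∫_-2.5^3 f(u) du = -42.625.
T_5 = -45.9525.
Error = -42.625 − (-45.9525) = 3.3275.

3.3275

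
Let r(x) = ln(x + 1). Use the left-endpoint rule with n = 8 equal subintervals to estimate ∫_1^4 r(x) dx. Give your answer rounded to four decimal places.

3.4856

Δx = (4 − 1)/8 = 0.375.
Left endpoints: 1, 1.375, 1.75, 2.125, 2.5, 2.875, 3.25, 3.625.
r(1) ≈ 0.6931, r(1.375) ≈ 0.8650, r(1.75) ≈ 1.0116, r(2.125) ≈ 1.1394, r(2.5) ≈ 1.2528, r(2.875) ≈ 1.3545, r(3.25) ≈ 1.4469, r(3.625) ≈ 1.5315.
Sum = Δx · [r(1) + r(1.375) + r(1.75) + ...].
Sum ≈ 3.4856.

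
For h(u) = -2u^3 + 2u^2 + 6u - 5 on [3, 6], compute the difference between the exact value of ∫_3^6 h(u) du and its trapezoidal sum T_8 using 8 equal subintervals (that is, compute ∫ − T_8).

Exact integral: ∫_3^6 h(u) du = -415.5.
T_8 = -417.2578125.
Error = -415.5 − (-417.2578125) = 1.7578125.

1.7578125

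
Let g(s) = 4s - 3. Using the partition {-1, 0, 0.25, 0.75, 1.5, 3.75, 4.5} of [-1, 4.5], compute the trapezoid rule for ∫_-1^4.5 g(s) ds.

Subinterval widths: 1, 0.25, 0.5, 0.75, 2.25, 0.75.
g(-1) = -7, g(0) = -3, g(0.25) = -2, g(0.75) = 0, g(1.5) = 3, g(3.75) = 12, g(4.5) = 15.
On each subinterval the trapezoid contributes (Δs_i/2)·[g(s_{i-1}) + g(s_i)].
Sum = 22.

22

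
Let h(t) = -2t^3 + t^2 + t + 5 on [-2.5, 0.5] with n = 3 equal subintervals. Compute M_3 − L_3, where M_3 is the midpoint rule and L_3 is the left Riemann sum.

-22.5

M_3 = 35.
L_3 = 57.5.
M_3 − L_3 = -22.5.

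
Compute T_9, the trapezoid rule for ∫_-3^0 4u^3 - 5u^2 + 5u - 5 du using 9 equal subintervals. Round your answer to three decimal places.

-164.778

Δu = (0 − (-3))/9 = 1/3.
f(-3) = -173, f(-8/3) = -3503/27, f(-7/3) = -2557/27, f(-2) = -67, f(-5/3) = -1235/27, f(-4/3) = -811/27, f(-1) = -19, f(-2/3) = -317/27, f(-1/3) = -199/27, f(0) = -5.
T_9 = (Δu/2)·[f(u_0) + 2f(u_1) + ... + 2f(u_{8}) + f(u_9)].
Sum ≈ -164.778.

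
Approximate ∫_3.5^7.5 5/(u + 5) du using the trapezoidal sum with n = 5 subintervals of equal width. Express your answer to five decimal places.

Δu = (7.5 − 3.5)/5 = 0.8.
f(3.5) = 10/17, f(4.3) = 50/93, f(5.1) = 50/101, f(5.9) = 50/109, f(6.7) = 50/117, f(7.5) = 0.4.
T_5 = (Δu/2)·[f(u_0) + 2f(u_1) + ... + 2f(u_{4}) + f(u_5)].
Sum ≈ 1.93029.

1.93029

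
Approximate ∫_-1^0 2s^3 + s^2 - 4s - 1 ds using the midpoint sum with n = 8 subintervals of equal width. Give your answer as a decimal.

0.8359375

Δs = (0 − (-1))/8 = 0.125.
Midpoints: -0.9375, -0.8125, -0.6875, -0.5625, -0.4375, -0.3125, -0.1875, -0.0625.
f(-0.9375) = 4057/2048, f(-0.8125) = 3763/2048, f(-0.6875) = 3221/2048, f(-0.5625) = 2479/2048, f(-0.4375) = 1585/2048, f(-0.3125) = 587/2048, f(-0.1875) = -467/2048, f(-0.0625) = -1529/2048.
Sum = Δs · [f(-0.9375) + f(-0.8125) + f(-0.6875) + ...].
Sum = 0.8359375.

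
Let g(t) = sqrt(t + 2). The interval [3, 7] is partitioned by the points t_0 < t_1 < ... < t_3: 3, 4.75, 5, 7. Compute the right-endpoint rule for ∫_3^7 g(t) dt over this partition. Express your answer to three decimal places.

11.208

Subinterval widths: 1.75, 0.25, 2.
Right endpoints: 4.75, 5, 7.
g(4.75) ≈ 2.598, g(5) ≈ 2.646, g(7) ≈ 3.000.
Sum = Σ Δt_i · g(t_i).
Sum ≈ 11.208.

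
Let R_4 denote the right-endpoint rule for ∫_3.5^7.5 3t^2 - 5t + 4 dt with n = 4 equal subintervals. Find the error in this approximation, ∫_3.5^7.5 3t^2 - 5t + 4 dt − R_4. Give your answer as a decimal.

Exact integral: ∫_3.5^7.5 f(t) dt = 285.
R_4 = 343.
Error = 285 − 343 = -58.

-58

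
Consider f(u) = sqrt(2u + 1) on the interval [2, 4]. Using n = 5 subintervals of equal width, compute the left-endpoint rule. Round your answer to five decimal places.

5.11892

Δu = (4 − 2)/5 = 0.4.
Left endpoints: 2, 2.4, 2.8, 3.2, 3.6.
f(2) ≈ 2.23607, f(2.4) ≈ 2.40832, f(2.8) ≈ 2.56905, f(3.2) ≈ 2.72029, f(3.6) ≈ 2.86356.
Sum = Δu · [f(2) + f(2.4) + f(2.8) + f(3.2) + f(3.6)].
Sum ≈ 5.11892.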